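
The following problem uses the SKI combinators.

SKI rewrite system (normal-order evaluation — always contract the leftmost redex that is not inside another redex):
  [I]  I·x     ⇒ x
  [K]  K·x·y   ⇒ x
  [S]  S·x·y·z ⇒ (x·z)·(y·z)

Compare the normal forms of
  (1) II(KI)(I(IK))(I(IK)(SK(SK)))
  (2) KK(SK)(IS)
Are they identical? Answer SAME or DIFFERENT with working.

Answer: DIFFERENT — A ⇓ K(SK(SK)), B ⇓ KS

Working:
Term A:
  start: II(KI)(I(IK))(I(IK)(SK(SK)))
  →1  I(KI)(I(IK))(I(IK)(SK(SK)))
  →2  KI(I(IK))(I(IK)(SK(SK)))
  →3  I(I(IK)(SK(SK)))
  →4  I(IK)(SK(SK))
  →5  IK(SK(SK))
  →6  K(SK(SK))

Term B:
  start: KK(SK)(IS)
  →1  K(IS)
  →2  KS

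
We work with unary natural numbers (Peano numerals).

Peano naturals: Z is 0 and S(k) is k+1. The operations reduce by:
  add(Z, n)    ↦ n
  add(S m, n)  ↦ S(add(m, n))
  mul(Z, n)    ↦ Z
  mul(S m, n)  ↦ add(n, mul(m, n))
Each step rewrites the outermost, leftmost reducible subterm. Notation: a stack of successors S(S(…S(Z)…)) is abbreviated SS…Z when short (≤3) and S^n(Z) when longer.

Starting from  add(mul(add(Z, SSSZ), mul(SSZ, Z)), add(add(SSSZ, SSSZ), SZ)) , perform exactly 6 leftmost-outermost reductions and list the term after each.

  start: add(mul(add(Z, SSSZ), mul(SSZ, Z)), add(add(SSSZ, SSSZ), SZ))
  step 1: add(mul(SSSZ, mul(SSZ, Z)), add(add(SSSZ, SSSZ), SZ))
  step 2: add(add(mul(SSZ, Z), mul(SSZ, mul(SSZ, Z))), add(add(SSSZ, SSSZ), SZ))
  step 3: add(add(add(Z, mul(SZ, Z)), mul(SSZ, mul(SSZ, Z))), add(add(SSSZ, SSSZ), SZ))
  step 4: add(add(mul(SZ, Z), mul(SSZ, mul(SSZ, Z))), add(add(SSSZ, SSSZ), SZ))
  step 5: add(add(add(Z, mul(Z, Z)), mul(SSZ, mul(SSZ, Z))), add(add(SSSZ, SSSZ), SZ))
  step 6: add(add(mul(Z, Z), mul(SSZ, mul(SSZ, Z))), add(add(SSSZ, SSSZ), SZ))

Answer: after 6 steps: add(add(mul(Z, Z), mul(SSZ, mul(SSZ, Z))), add(add(SSSZ, SSSZ), SZ))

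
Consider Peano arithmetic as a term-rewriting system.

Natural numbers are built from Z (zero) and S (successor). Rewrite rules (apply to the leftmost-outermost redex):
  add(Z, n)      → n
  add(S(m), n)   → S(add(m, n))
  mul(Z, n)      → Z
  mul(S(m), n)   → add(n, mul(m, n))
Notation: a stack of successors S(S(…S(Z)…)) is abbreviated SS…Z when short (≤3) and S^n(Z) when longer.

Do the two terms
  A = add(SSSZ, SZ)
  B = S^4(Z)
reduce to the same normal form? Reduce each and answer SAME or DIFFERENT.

Answer: SAME — A ⇓ S^4(Z), B ⇓ S^4(Z)

Working:
Term A:
  start: add(SSSZ, SZ)
  →1  S(add(SSZ, SZ))
  →2  S(S(add(SZ, SZ)))
  →3  S(S(S(add(Z, SZ))))
  →4  S^4(Z)

Term B:
  start: S^4(Z)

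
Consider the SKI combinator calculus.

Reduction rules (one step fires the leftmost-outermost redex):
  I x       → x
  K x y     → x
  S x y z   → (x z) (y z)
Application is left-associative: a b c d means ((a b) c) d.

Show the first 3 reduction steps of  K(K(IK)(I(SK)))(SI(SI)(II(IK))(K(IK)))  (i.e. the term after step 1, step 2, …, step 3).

Answer: after 3 steps: K

Working:
  start: K(K(IK)(I(SK)))(SI(SI)(II(IK))(K(IK)))
  [1] K(IK)(I(SK))
  [2] IK
  [3] K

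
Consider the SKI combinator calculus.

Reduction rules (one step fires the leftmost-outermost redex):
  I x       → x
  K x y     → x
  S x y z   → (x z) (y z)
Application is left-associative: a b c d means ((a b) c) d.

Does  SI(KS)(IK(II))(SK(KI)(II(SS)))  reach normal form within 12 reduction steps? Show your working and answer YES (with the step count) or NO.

  start: SI(KS)(IK(II))(SK(KI)(II(SS)))
  [1] I(IK(II))(KS(IK(II)))(SK(KI)(II(SS)))
  [2] IK(II)(KS(IK(II)))(SK(KI)(II(SS)))
  [3] K(II)(KS(IK(II)))(SK(KI)(II(SS)))
  [4] II(SK(KI)(II(SS)))
  [5] I(SK(KI)(II(SS)))
  [6] SK(KI)(II(SS))
  [7] K(II(SS))(KI(II(SS)))
  [8] II(SS)
  [9] I(SS)
  [10] SS

Answer: YES — reaches normal form SS in 10 ≤ 12 steps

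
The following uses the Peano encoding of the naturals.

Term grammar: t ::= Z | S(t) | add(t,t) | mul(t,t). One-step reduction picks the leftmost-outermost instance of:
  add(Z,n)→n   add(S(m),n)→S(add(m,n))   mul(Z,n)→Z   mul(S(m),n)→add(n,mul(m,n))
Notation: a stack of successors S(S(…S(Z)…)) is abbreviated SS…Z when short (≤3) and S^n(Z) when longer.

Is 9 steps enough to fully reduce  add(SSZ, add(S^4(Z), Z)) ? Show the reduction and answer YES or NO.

Answer: YES — reaches normal form S^6(Z) in 8 ≤ 9 steps

Derivation:
  start: add(SSZ, add(S^4(Z), Z))
  →1  S(add(SZ, add(S^4(Z), Z)))
  →2  S(S(add(Z, add(S^4(Z), Z))))
  →3  S(S(add(S^4(Z), Z)))
  →4  S(S(S(add(SSSZ, Z))))
  →5  S(S(S(S(add(SSZ, Z)))))
  →6  S(S(S(S(S(add(SZ, Z))))))
  →7  S(S(S(S(S(S(add(Z, Z)))))))
  →8  S^6(Z)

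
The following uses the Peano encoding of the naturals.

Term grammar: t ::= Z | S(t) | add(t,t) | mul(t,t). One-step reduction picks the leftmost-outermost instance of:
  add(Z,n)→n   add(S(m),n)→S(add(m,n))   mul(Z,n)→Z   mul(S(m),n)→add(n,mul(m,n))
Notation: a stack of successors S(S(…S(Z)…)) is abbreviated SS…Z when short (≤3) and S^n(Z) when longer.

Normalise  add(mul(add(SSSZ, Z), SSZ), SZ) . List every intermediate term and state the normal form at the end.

Answer: normal form = S^7(Z)  (in 24 steps)

Reduction:
  start: add(mul(add(SSSZ, Z), SSZ), SZ)
  →1  add(mul(S(add(SSZ, Z)), SSZ), SZ)
  →2  add(add(SSZ, mul(add(SSZ, Z), SSZ)), SZ)
  →3  add(S(add(SZ, mul(add(SSZ, Z), SSZ))), SZ)
  →4  S(add(add(SZ, mul(add(SSZ, Z), SSZ)), SZ))
  →5  S(add(S(add(Z, mul(add(SSZ, Z), SSZ))), SZ))
  →6  S(S(add(add(Z, mul(add(SSZ, Z), SSZ)), SZ)))
  →7  S(S(add(mul(add(SSZ, Z), SSZ), SZ)))
  →8  S(S(add(mul(S(add(SZ, Z)), SSZ), SZ)))
  →9  S(S(add(add(SSZ, mul(add(SZ, Z), SSZ)), SZ)))
  →10  S(S(add(S(add(SZ, mul(add(SZ, Z), SSZ))), SZ)))
  →11  S(S(S(add(add(SZ, mul(add(SZ, Z), SSZ)), SZ))))
  →12  S(S(S(add(S(add(Z, mul(add(SZ, Z), SSZ))), SZ))))
  →13  S(S(S(S(add(add(Z, mul(add(SZ, Z), SSZ)), SZ)))))
  →14  S(S(S(S(add(mul(add(SZ, Z), SSZ), SZ)))))
  →15  S(S(S(S(add(mul(S(add(Z, Z)), SSZ), SZ)))))
  →16  S(S(S(S(add(add(SSZ, mul(add(Z, Z), SSZ)), SZ)))))
  →17  S(S(S(S(add(S(add(SZ, mul(add(Z, Z), SSZ))), SZ)))))
  →18  S(S(S(S(S(add(add(SZ, mul(add(Z, Z), SSZ)), SZ))))))
  →19  S(S(S(S(S(add(S(add(Z, mul(add(Z, Z), SSZ))), SZ))))))
  →20  S(S(S(S(S(S(add(add(Z, mul(add(Z, Z), SSZ)), SZ)))))))
  →21  S(S(S(S(S(S(add(mul(add(Z, Z), SSZ), SZ)))))))
  →22  S(S(S(S(S(S(add(mul(Z, SSZ), SZ)))))))
  →23  S(S(S(S(S(S(add(Z, SZ)))))))
  →24  S^7(Z)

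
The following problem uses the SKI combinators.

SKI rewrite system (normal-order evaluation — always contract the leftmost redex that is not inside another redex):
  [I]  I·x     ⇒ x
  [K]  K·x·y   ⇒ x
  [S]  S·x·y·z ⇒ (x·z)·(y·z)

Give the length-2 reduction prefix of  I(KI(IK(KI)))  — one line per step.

  start: I(KI(IK(KI)))
  [1] KI(IK(KI))
  [2] I

Answer: after 2 steps: I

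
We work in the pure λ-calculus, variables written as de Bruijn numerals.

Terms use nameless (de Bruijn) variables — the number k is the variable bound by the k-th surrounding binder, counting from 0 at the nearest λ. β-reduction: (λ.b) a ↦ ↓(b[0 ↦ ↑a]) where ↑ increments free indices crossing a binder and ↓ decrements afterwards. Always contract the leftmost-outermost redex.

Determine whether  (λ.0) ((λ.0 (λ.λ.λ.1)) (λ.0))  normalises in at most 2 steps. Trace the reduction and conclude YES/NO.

  start: (λ.0) ((λ.0 (λ.λ.λ.1)) (λ.0))
  step 1: (λ.0 (λ.λ.λ.1)) (λ.0)
  step 2: (λ.0) (λ.λ.λ.1)

Answer: NO — after 2 steps the term is (λ.0) (λ.λ.λ.1), not yet normal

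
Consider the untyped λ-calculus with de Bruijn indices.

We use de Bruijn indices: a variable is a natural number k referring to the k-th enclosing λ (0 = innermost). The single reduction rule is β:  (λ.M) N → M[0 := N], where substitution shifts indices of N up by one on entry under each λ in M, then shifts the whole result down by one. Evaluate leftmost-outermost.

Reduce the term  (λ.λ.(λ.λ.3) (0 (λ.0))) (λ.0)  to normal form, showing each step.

Answer: normal form = λ.λ.λ.0  (in 2 steps)

Derivation:
  start: (λ.λ.(λ.λ.3) (0 (λ.0))) (λ.0)
  →1  λ.(λ.λ.λ.0) (0 (λ.0))
  →2  λ.λ.λ.0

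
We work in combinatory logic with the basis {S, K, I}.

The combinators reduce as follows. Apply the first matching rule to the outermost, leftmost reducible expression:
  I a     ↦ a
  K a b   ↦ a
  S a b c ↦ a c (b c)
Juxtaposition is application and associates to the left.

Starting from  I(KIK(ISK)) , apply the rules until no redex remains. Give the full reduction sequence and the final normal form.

  start: I(KIK(ISK))
  step 1: KIK(ISK)
  step 2: I(ISK)
  step 3: ISK
  step 4: SK

Answer: normal form = SK  (in 4 steps)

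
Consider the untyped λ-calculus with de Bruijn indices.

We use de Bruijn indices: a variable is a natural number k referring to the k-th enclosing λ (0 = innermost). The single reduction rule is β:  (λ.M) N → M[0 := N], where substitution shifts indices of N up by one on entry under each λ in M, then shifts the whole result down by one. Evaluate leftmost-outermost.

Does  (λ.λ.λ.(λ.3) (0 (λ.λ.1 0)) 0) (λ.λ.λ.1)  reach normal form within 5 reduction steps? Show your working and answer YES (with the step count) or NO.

Answer: YES — reaches normal form λ.λ.λ.λ.1 in 3 ≤ 5 steps

Working:
  start: (λ.λ.λ.(λ.3) (0 (λ.λ.1 0)) 0) (λ.λ.λ.1)
  [1] λ.λ.(λ.λ.λ.λ.1) (0 (λ.λ.1 0)) 0
  [2] λ.λ.(λ.λ.λ.1) 0
  [3] λ.λ.λ.λ.1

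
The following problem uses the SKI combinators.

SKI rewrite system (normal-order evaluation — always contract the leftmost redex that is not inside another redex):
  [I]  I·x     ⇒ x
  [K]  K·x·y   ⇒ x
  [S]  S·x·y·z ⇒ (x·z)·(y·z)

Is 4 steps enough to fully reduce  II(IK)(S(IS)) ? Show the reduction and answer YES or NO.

  start: II(IK)(S(IS))
  step 1: I(IK)(S(IS))
  step 2: IK(S(IS))
  step 3: K(S(IS))
  step 4: K(SS)

Answer: YES — reaches normal form K(SS) in 4 ≤ 4 steps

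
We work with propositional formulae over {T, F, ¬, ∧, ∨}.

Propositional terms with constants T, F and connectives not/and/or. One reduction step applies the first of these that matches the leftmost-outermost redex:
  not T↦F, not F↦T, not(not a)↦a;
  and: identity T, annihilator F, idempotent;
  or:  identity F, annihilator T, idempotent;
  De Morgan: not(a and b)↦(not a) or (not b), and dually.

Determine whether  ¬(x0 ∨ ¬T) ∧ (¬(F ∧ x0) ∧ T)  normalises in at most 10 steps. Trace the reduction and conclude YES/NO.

  start: ¬(x0 ∨ ¬T) ∧ (¬(F ∧ x0) ∧ T)
  →1  (¬x0 ∧ ¬¬T) ∧ (¬(F ∧ x0) ∧ T)
  →2  (¬x0 ∧ T) ∧ (¬(F ∧ x0) ∧ T)
  →3  ¬x0 ∧ (¬(F ∧ x0) ∧ T)
  →4  ¬x0 ∧ ¬(F ∧ x0)
  →5  ¬x0 ∧ (¬F ∨ ¬x0)
  →6  ¬x0 ∧ (T ∨ ¬x0)
  →7  ¬x0 ∧ T
  →8  ¬x0

Answer: YES — reaches normal form ¬x0 in 8 ≤ 10 steps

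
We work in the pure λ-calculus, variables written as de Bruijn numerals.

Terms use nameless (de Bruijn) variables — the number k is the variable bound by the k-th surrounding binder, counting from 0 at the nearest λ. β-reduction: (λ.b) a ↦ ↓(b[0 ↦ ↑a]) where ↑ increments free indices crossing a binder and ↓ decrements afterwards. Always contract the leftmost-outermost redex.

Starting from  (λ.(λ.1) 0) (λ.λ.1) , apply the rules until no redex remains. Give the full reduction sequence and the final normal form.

  start: (λ.(λ.1) 0) (λ.λ.1)
  →1  (λ.λ.λ.1) (λ.λ.1)
  →2  λ.λ.1

Answer: normal form = λ.λ.1  (in 2 steps)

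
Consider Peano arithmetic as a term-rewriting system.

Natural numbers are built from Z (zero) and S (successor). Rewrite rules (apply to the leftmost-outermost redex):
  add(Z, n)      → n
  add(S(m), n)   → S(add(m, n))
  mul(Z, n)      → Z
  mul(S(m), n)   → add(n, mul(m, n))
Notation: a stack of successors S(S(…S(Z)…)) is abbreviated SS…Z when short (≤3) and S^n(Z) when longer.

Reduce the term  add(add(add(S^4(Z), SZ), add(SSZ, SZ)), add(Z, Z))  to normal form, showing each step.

Answer: normal form = S^8(Z)  (in 24 steps)

Reduction:
  start: add(add(add(S^4(Z), SZ), add(SSZ, SZ)), add(Z, Z))
  [1] add(add(S(add(SSSZ, SZ)), add(SSZ, SZ)), add(Z, Z))
  [2] add(S(add(add(SSSZ, SZ), add(SSZ, SZ))), add(Z, Z))
  [3] S(add(add(add(SSSZ, SZ), add(SSZ, SZ)), add(Z, Z)))
  [4] S(add(add(S(add(SSZ, SZ)), add(SSZ, SZ)), add(Z, Z)))
  [5] S(add(S(add(add(SSZ, SZ), add(SSZ, SZ))), add(Z, Z)))
  [6] S(S(add(add(add(SSZ, SZ), add(SSZ, SZ)), add(Z, Z))))
  [7] S(S(add(add(S(add(SZ, SZ)), add(SSZ, SZ)), add(Z, Z))))
  [8] S(S(add(S(add(add(SZ, SZ), add(SSZ, SZ))), add(Z, Z))))
  [9] S(S(S(add(add(add(SZ, SZ), add(SSZ, SZ)), add(Z, Z)))))
  [10] S(S(S(add(add(S(add(Z, SZ)), add(SSZ, SZ)), add(Z, Z)))))
  [11] S(S(S(add(S(add(add(Z, SZ), add(SSZ, SZ))), add(Z, Z)))))
  [12] S(S(S(S(add(add(add(Z, SZ), add(SSZ, SZ)), add(Z, Z))))))
  [13] S(S(S(S(add(add(SZ, add(SSZ, SZ)), add(Z, Z))))))
  [14] S(S(S(S(add(S(add(Z, add(SSZ, SZ))), add(Z, Z))))))
  [15] S(S(S(S(S(add(add(Z, add(SSZ, SZ)), add(Z, Z)))))))
  [16] S(S(S(S(S(add(add(SSZ, SZ), add(Z, Z)))))))
  [17] S(S(S(S(S(add(S(add(SZ, SZ)), add(Z, Z)))))))
  [18] S(S(S(S(S(S(add(add(SZ, SZ), add(Z, Z))))))))
  [19] S(S(S(S(S(S(add(S(add(Z, SZ)), add(Z, Z))))))))
  [20] S(S(S(S(S(S(S(add(add(Z, SZ), add(Z, Z)))))))))
  [21] S(S(S(S(S(S(S(add(SZ, add(Z, Z)))))))))
  [22] S(S(S(S(S(S(S(S(add(Z, add(Z, Z))))))))))
  [23] S(S(S(S(S(S(S(S(add(Z, Z)))))))))
  [24] S^8(Z)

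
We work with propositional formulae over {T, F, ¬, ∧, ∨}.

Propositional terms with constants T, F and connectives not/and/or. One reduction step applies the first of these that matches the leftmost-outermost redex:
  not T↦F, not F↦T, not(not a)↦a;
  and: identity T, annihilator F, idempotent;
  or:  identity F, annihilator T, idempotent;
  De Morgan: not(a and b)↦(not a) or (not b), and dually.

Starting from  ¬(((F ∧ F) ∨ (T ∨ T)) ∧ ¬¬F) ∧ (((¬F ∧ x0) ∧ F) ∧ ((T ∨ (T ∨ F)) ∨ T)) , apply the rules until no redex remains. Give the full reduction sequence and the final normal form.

  start: ¬(((F ∧ F) ∨ (T ∨ T)) ∧ ¬¬F) ∧ (((¬F ∧ x0) ∧ F) ∧ ((T ∨ (T ∨ F)) ∨ T))
  [1] (¬((F ∧ F) ∨ (T ∨ T)) ∨ ¬¬¬F) ∧ (((¬F ∧ x0) ∧ F) ∧ ((T ∨ (T ∨ F)) ∨ T))
  [2] ((¬(F ∧ F) ∧ ¬(T ∨ T)) ∨ ¬¬¬F) ∧ (((¬F ∧ x0) ∧ F) ∧ ((T ∨ (T ∨ F)) ∨ T))
  [3] (((¬F ∨ ¬F) ∧ ¬(T ∨ T)) ∨ ¬¬¬F) ∧ (((¬F ∧ x0) ∧ F) ∧ ((T ∨ (T ∨ F)) ∨ T))
  [4] ((¬F ∧ ¬(T ∨ T)) ∨ ¬¬¬F) ∧ (((¬F ∧ x0) ∧ F) ∧ ((T ∨ (T ∨ F)) ∨ T))
  [5] ((T ∧ ¬(T ∨ T)) ∨ ¬¬¬F) ∧ (((¬F ∧ x0) ∧ F) ∧ ((T ∨ (T ∨ F)) ∨ T))
  [6] (¬(T ∨ T) ∨ ¬¬¬F) ∧ (((¬F ∧ x0) ∧ F) ∧ ((T ∨ (T ∨ F)) ∨ T))
  [7] ((¬T ∧ ¬T) ∨ ¬¬¬F) ∧ (((¬F ∧ x0) ∧ F) ∧ ((T ∨ (T ∨ F)) ∨ T))
  [8] (¬T ∨ ¬¬¬F) ∧ (((¬F ∧ x0) ∧ F) ∧ ((T ∨ (T ∨ F)) ∨ T))
  [9] (F ∨ ¬¬¬F) ∧ (((¬F ∧ x0) ∧ F) ∧ ((T ∨ (T ∨ F)) ∨ T))
  [10] ¬¬¬F ∧ (((¬F ∧ x0) ∧ F) ∧ ((T ∨ (T ∨ F)) ∨ T))
  [11] ¬F ∧ (((¬F ∧ x0) ∧ F) ∧ ((T ∨ (T ∨ F)) ∨ T))
  [12] T ∧ (((¬F ∧ x0) ∧ F) ∧ ((T ∨ (T ∨ F)) ∨ T))
  [13] ((¬F ∧ x0) ∧ F) ∧ ((T ∨ (T ∨ F)) ∨ T)
  [14] F ∧ ((T ∨ (T ∨ F)) ∨ T)
  [15] F

Answer: normal form = F  (in 15 steps)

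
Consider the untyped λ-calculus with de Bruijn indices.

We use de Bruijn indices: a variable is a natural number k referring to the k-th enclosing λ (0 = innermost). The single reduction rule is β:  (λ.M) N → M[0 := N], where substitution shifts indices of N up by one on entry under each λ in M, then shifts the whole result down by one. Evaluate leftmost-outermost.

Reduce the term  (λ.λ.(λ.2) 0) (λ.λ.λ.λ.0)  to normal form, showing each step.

Answer: normal form = λ.λ.λ.λ.λ.0  (in 2 steps)

Derivation:
  start: (λ.λ.(λ.2) 0) (λ.λ.λ.λ.0)
  →1  λ.(λ.λ.λ.λ.λ.0) 0
  →2  λ.λ.λ.λ.λ.0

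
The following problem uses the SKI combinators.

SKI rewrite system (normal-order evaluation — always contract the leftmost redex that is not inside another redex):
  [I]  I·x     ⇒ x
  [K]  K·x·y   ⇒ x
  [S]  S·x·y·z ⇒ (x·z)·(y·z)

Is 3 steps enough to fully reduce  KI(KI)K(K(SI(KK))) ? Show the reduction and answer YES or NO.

  start: KI(KI)K(K(SI(KK)))
  [1] IK(K(SI(KK)))
  [2] K(K(SI(KK)))

Answer: YES — reaches normal form K(K(SI(KK))) in 2 ≤ 3 steps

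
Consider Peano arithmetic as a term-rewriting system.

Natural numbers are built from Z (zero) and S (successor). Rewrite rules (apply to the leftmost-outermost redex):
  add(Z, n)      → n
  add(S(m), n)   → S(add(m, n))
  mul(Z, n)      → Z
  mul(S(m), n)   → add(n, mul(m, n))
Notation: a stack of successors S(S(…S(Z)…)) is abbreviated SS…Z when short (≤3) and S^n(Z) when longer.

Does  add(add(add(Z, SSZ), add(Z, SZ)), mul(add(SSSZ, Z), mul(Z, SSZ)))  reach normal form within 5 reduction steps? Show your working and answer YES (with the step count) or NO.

  start: add(add(add(Z, SSZ), add(Z, SZ)), mul(add(SSSZ, Z), mul(Z, SSZ)))
  →1  add(add(SSZ, add(Z, SZ)), mul(add(SSSZ, Z), mul(Z, SSZ)))
  →2  add(S(add(SZ, add(Z, SZ))), mul(add(SSSZ, Z), mul(Z, SSZ)))
  →3  S(add(add(SZ, add(Z, SZ)), mul(add(SSSZ, Z), mul(Z, SSZ))))
  →4  S(add(S(add(Z, add(Z, SZ))), mul(add(SSSZ, Z), mul(Z, SSZ))))
  →5  S(S(add(add(Z, add(Z, SZ)), mul(add(SSSZ, Z), mul(Z, SSZ)))))

Answer: NO — after 5 steps the term is S(S(add(add(Z, add(Z, SZ)), mul(add(SSSZ, Z), mul(Z, SSZ))))), not yet normal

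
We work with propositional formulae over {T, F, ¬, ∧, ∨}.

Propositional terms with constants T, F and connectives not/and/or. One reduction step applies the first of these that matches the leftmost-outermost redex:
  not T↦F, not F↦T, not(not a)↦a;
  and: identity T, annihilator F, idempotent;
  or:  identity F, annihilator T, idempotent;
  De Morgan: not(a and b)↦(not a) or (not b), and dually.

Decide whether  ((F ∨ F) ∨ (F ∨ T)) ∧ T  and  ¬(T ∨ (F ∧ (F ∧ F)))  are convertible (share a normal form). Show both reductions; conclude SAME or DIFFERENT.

Term A:
  start: ((F ∨ F) ∨ (F ∨ T)) ∧ T
  step 1: (F ∨ F) ∨ (F ∨ T)
  step 2: F ∨ (F ∨ T)
  step 3: F ∨ T
  step 4: T

Term B:
  start: ¬(T ∨ (F ∧ (F ∧ F)))
  step 1: ¬T ∧ ¬(F ∧ (F ∧ F))
  step 2: F ∧ ¬(F ∧ (F ∧ F))
  step 3: F

Answer: DIFFERENT — A ⇓ T, B ⇓ F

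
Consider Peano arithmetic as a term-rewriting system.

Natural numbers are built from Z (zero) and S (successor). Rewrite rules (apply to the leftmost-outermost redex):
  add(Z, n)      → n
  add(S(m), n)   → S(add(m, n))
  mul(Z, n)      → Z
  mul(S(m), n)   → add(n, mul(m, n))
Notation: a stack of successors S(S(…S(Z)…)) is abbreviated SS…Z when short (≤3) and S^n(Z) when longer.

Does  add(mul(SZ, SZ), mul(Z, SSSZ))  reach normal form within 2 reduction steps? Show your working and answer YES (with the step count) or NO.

Answer: NO — after 2 steps the term is add(S(add(Z, mul(Z, SZ))), mul(Z, SSSZ)), not yet normal

Derivation:
  start: add(mul(SZ, SZ), mul(Z, SSSZ))
  [1] add(add(SZ, mul(Z, SZ)), mul(Z, SSSZ))
  [2] add(S(add(Z, mul(Z, SZ))), mul(Z, SSSZ))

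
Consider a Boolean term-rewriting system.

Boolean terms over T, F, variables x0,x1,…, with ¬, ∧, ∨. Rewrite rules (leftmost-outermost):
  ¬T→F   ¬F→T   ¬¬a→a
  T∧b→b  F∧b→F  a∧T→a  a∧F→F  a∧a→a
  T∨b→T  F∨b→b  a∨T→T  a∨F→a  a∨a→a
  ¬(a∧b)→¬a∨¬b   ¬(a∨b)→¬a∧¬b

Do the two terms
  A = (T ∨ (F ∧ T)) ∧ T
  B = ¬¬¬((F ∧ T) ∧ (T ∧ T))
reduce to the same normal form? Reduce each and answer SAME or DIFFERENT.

Answer: SAME — A ⇓ T, B ⇓ T

Working:
Term A:
  start: (T ∨ (F ∧ T)) ∧ T
  step 1: T ∨ (F ∧ T)
  step 2: T

Term B:
  start: ¬¬¬((F ∧ T) ∧ (T ∧ T))
  step 1: ¬((F ∧ T) ∧ (T ∧ T))
  step 2: ¬(F ∧ T) ∨ ¬(T ∧ T)
  step 3: (¬F ∨ ¬T) ∨ ¬(T ∧ T)
  step 4: (T ∨ ¬T) ∨ ¬(T ∧ T)
  step 5: T ∨ ¬(T ∧ T)
  step 6: T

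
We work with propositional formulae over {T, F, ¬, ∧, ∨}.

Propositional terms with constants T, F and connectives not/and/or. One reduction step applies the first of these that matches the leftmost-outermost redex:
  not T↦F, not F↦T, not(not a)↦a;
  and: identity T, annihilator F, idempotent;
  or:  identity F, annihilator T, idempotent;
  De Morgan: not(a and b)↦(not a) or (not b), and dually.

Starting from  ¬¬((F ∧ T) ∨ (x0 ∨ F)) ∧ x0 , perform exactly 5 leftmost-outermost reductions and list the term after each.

  start: ¬¬((F ∧ T) ∨ (x0 ∨ F)) ∧ x0
  →1  ((F ∧ T) ∨ (x0 ∨ F)) ∧ x0
  →2  (F ∨ (x0 ∨ F)) ∧ x0
  →3  (x0 ∨ F) ∧ x0
  →4  x0 ∧ x0
  →5  x0

Answer: after 5 steps: x0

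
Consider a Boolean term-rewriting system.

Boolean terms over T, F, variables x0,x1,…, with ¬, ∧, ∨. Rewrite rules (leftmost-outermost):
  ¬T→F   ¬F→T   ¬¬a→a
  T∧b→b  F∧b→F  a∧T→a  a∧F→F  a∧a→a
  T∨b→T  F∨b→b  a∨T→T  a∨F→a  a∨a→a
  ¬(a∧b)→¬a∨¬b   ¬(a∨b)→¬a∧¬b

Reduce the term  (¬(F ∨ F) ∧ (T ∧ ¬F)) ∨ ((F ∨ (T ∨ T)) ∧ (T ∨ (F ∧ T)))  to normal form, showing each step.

  start: (¬(F ∨ F) ∧ (T ∧ ¬F)) ∨ ((F ∨ (T ∨ T)) ∧ (T ∨ (F ∧ T)))
  →1  ((¬F ∧ ¬F) ∧ (T ∧ ¬F)) ∨ ((F ∨ (T ∨ T)) ∧ (T ∨ (F ∧ T)))
  →2  (¬F ∧ (T ∧ ¬F)) ∨ ((F ∨ (T ∨ T)) ∧ (T ∨ (F ∧ T)))
  →3  (T ∧ (T ∧ ¬F)) ∨ ((F ∨ (T ∨ T)) ∧ (T ∨ (F ∧ T)))
  →4  (T ∧ ¬F) ∨ ((F ∨ (T ∨ T)) ∧ (T ∨ (F ∧ T)))
  →5  ¬F ∨ ((F ∨ (T ∨ T)) ∧ (T ∨ (F ∧ T)))
  →6  T ∨ ((F ∨ (T ∨ T)) ∧ (T ∨ (F ∧ T)))
  →7  T

Answer: normal form = T  (in 7 steps)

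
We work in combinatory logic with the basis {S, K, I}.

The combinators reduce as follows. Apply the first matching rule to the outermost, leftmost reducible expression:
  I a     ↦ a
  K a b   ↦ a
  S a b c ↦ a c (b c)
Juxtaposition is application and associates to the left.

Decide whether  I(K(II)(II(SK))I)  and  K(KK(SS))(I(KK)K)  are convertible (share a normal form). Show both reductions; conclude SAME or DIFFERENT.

Term A:
  start: I(K(II)(II(SK))I)
  [1] K(II)(II(SK))I
  [2] III
  [3] II
  [4] I

Term B:
  start: K(KK(SS))(I(KK)K)
  [1] KK(SS)
  [2] K

Answer: DIFFERENT — A ⇓ I, B ⇓ K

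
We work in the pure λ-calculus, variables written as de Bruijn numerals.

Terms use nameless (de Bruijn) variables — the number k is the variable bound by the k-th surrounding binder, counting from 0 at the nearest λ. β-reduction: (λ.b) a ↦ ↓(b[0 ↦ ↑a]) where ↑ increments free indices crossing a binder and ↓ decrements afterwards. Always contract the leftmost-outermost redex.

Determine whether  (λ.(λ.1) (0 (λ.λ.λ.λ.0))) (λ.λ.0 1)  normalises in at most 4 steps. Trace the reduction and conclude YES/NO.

Answer: YES — reaches normal form λ.λ.0 1 in 2 ≤ 4 steps

Derivation:
  start: (λ.(λ.1) (0 (λ.λ.λ.λ.0))) (λ.λ.0 1)
  →1  (λ.λ.λ.0 1) ((λ.λ.0 1) (λ.λ.λ.λ.0))
  →2  λ.λ.0 1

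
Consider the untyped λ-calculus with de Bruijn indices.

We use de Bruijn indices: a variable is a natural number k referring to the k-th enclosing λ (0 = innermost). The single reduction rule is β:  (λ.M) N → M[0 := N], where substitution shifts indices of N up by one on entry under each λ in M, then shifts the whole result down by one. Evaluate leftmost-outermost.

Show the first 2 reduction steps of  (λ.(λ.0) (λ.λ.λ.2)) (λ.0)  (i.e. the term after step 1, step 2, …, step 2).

Answer: after 2 steps: λ.λ.λ.2

Reduction:
  start: (λ.(λ.0) (λ.λ.λ.2)) (λ.0)
  →1  (λ.0) (λ.λ.λ.2)
  →2  λ.λ.λ.2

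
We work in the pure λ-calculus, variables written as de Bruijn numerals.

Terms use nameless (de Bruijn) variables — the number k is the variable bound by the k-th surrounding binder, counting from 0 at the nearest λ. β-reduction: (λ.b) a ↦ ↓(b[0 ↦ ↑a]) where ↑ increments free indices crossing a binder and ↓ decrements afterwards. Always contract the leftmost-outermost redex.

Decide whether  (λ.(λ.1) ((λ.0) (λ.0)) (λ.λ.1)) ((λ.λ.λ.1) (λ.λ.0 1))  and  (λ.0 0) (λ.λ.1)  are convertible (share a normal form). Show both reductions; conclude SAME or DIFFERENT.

Term A:
  start: (λ.(λ.1) ((λ.0) (λ.0)) (λ.λ.1)) ((λ.λ.λ.1) (λ.λ.0 1))
  step 1: (λ.(λ.λ.λ.1) (λ.λ.0 1)) ((λ.0) (λ.0)) (λ.λ.1)
  step 2: (λ.λ.λ.1) (λ.λ.0 1) (λ.λ.1)
  step 3: (λ.λ.1) (λ.λ.1)
  step 4: λ.λ.λ.1

Term B:
  start: (λ.0 0) (λ.λ.1)
  step 1: (λ.λ.1) (λ.λ.1)
  step 2: λ.λ.λ.1

Answer: SAME — A ⇓ λ.λ.λ.1, B ⇓ λ.λ.λ.1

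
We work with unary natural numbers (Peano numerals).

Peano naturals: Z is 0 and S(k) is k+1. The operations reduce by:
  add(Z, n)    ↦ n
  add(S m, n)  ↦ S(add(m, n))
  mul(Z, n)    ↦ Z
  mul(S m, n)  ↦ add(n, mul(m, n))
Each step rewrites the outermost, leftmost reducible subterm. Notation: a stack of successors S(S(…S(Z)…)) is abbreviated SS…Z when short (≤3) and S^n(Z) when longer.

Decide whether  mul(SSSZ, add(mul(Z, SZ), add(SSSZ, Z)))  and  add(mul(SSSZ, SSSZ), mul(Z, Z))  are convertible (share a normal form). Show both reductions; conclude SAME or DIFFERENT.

Answer: SAME — A ⇓ S^9(Z), B ⇓ S^9(Z)

Derivation:
Term A:
  start: mul(SSSZ, add(mul(Z, SZ), add(SSSZ, Z)))
  →1  add(add(mul(Z, SZ), add(SSSZ, Z)), mul(SSZ, add(mul(Z, SZ), add(SSSZ, Z))))
  →2  add(add(Z, add(SSSZ, Z)), mul(SSZ, add(mul(Z, SZ), add(SSSZ, Z))))
  →3  add(add(SSSZ, Z), mul(SSZ, add(mul(Z, SZ), add(SSSZ, Z))))
  →4  add(S(add(SSZ, Z)), mul(SSZ, add(mul(Z, SZ), add(SSSZ, Z))))
  →5  S(add(add(SSZ, Z), mul(SSZ, add(mul(Z, SZ), add(SSSZ, Z)))))
  →6  S(add(S(add(SZ, Z)), mul(SSZ, add(mul(Z, SZ), add(SSSZ, Z)))))
  →7  S(S(add(add(SZ, Z), mul(SSZ, add(mul(Z, SZ), add(SSSZ, Z))))))
  →8  S(S(add(S(add(Z, Z)), mul(SSZ, add(mul(Z, SZ), add(SSSZ, Z))))))
  →9  S(S(S(add(add(Z, Z), mul(SSZ, add(mul(Z, SZ), add(SSSZ, Z)))))))
  →10  S(S(S(add(Z, mul(SSZ, add(mul(Z, SZ), add(SSSZ, Z)))))))
  →11  S(S(S(mul(SSZ, add(mul(Z, SZ), add(SSSZ, Z))))))
  →12  S(S(S(add(add(mul(Z, SZ), add(SSSZ, Z)), mul(SZ, add(mul(Z, SZ), add(SSSZ, Z)))))))
  →13  S(S(S(add(add(Z, add(SSSZ, Z)), mul(SZ, add(mul(Z, SZ), add(SSSZ, Z)))))))
  →14  S(S(S(add(add(SSSZ, Z), mul(SZ, add(mul(Z, SZ), add(SSSZ, Z)))))))
  →15  S(S(S(add(S(add(SSZ, Z)), mul(SZ, add(mul(Z, SZ), add(SSSZ, Z)))))))
  →16  S(S(S(S(add(add(SSZ, Z), mul(SZ, add(mul(Z, SZ), add(SSSZ, Z))))))))
  →17  S(S(S(S(add(S(add(SZ, Z)), mul(SZ, add(mul(Z, SZ), add(SSSZ, Z))))))))
  →18  S(S(S(S(S(add(add(SZ, Z), mul(SZ, add(mul(Z, SZ), add(SSSZ, Z)))))))))
  →19  S(S(S(S(S(add(S(add(Z, Z)), mul(SZ, add(mul(Z, SZ), add(SSSZ, Z)))))))))
  →20  S(S(S(S(S(S(add(add(Z, Z), mul(SZ, add(mul(Z, SZ), add(SSSZ, Z))))))))))
  →21  S(S(S(S(S(S(add(Z, mul(SZ, add(mul(Z, SZ), add(SSSZ, Z))))))))))
  →22  S(S(S(S(S(S(mul(SZ, add(mul(Z, SZ), add(SSSZ, Z)))))))))
  →23  S(S(S(S(S(S(add(add(mul(Z, SZ), add(SSSZ, Z)), mul(Z, add(mul(Z, SZ), add(SSSZ, Z))))))))))
  →24  S(S(S(S(S(S(add(add(Z, add(SSSZ, Z)), mul(Z, add(mul(Z, SZ), add(SSSZ, Z))))))))))
  →25  S(S(S(S(S(S(add(add(SSSZ, Z), mul(Z, add(mul(Z, SZ), add(SSSZ, Z))))))))))
  →26  S(S(S(S(S(S(add(S(add(SSZ, Z)), mul(Z, add(mul(Z, SZ), add(SSSZ, Z))))))))))
  →27  S(S(S(S(S(S(S(add(add(SSZ, Z), mul(Z, add(mul(Z, SZ), add(SSSZ, Z)))))))))))
  →28  S(S(S(S(S(S(S(add(S(add(SZ, Z)), mul(Z, add(mul(Z, SZ), add(SSSZ, Z)))))))))))
  →29  S(S(S(S(S(S(S(S(add(add(SZ, Z), mul(Z, add(mul(Z, SZ), add(SSSZ, Z))))))))))))
  →30  S(S(S(S(S(S(S(S(add(S(add(Z, Z)), mul(Z, add(mul(Z, SZ), add(SSSZ, Z))))))))))))
  →31  S(S(S(S(S(S(S(S(S(add(add(Z, Z), mul(Z, add(mul(Z, SZ), add(SSSZ, Z)))))))))))))
  →32  S(S(S(S(S(S(S(S(S(add(Z, mul(Z, add(mul(Z, SZ), add(SSSZ, Z)))))))))))))
  →33  S(S(S(S(S(S(S(S(S(mul(Z, add(mul(Z, SZ), add(SSSZ, Z))))))))))))
  →34  S^9(Z)

Term B:
  start: add(mul(SSSZ, SSSZ), mul(Z, Z))
  →1  add(add(SSSZ, mul(SSZ, SSSZ)), mul(Z, Z))
  →2  add(S(add(SSZ, mul(SSZ, SSSZ))), mul(Z, Z))
  →3  S(add(add(SSZ, mul(SSZ, SSSZ)), mul(Z, Z)))
  →4  S(add(S(add(SZ, mul(SSZ, SSSZ))), mul(Z, Z)))
  →5  S(S(add(add(SZ, mul(SSZ, SSSZ)), mul(Z, Z))))
  →6  S(S(add(S(add(Z, mul(SSZ, SSSZ))), mul(Z, Z))))
  →7  S(S(S(add(add(Z, mul(SSZ, SSSZ)), mul(Z, Z)))))
  →8  S(S(S(add(mul(SSZ, SSSZ), mul(Z, Z)))))
  →9  S(S(S(add(add(SSSZ, mul(SZ, SSSZ)), mul(Z, Z)))))
  →10  S(S(S(add(S(add(SSZ, mul(SZ, SSSZ))), mul(Z, Z)))))
  →11  S(S(S(S(add(add(SSZ, mul(SZ, SSSZ)), mul(Z, Z))))))
  →12  S(S(S(S(add(S(add(SZ, mul(SZ, SSSZ))), mul(Z, Z))))))
  →13  S(S(S(S(S(add(add(SZ, mul(SZ, SSSZ)), mul(Z, Z)))))))
  →14  S(S(S(S(S(add(S(add(Z, mul(SZ, SSSZ))), mul(Z, Z)))))))
  →15  S(S(S(S(S(S(add(add(Z, mul(SZ, SSSZ)), mul(Z, Z))))))))
  →16  S(S(S(S(S(S(add(mul(SZ, SSSZ), mul(Z, Z))))))))
  →17  S(S(S(S(S(S(add(add(SSSZ, mul(Z, SSSZ)), mul(Z, Z))))))))
  →18  S(S(S(S(S(S(add(S(add(SSZ, mul(Z, SSSZ))), mul(Z, Z))))))))
  →19  S(S(S(S(S(S(S(add(add(SSZ, mul(Z, SSSZ)), mul(Z, Z)))))))))
  →20  S(S(S(S(S(S(S(add(S(add(SZ, mul(Z, SSSZ))), mul(Z, Z)))))))))
  →21  S(S(S(S(S(S(S(S(add(add(SZ, mul(Z, SSSZ)), mul(Z, Z))))))))))
  →22  S(S(S(S(S(S(S(S(add(S(add(Z, mul(Z, SSSZ))), mul(Z, Z))))))))))
  →23  S(S(S(S(S(S(S(S(S(add(add(Z, mul(Z, SSSZ)), mul(Z, Z)))))))))))
  →24  S(S(S(S(S(S(S(S(S(add(mul(Z, SSSZ), mul(Z, Z)))))))))))
  →25  S(S(S(S(S(S(S(S(S(add(Z, mul(Z, Z)))))))))))
  →26  S(S(S(S(S(S(S(S(S(mul(Z, Z))))))))))
  →27  S^9(Z)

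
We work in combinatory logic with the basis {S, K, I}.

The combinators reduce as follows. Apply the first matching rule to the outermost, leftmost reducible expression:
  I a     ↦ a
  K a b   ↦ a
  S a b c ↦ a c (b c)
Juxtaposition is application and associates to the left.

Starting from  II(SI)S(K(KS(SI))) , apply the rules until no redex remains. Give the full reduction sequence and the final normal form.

  start: II(SI)S(K(KS(SI)))
  →1  I(SI)S(K(KS(SI)))
  →2  SIS(K(KS(SI)))
  →3  I(K(KS(SI)))(S(K(KS(SI))))
  →4  K(KS(SI))(S(K(KS(SI))))
  →5  KS(SI)
  →6  S

Answer: normal form = S  (in 6 steps)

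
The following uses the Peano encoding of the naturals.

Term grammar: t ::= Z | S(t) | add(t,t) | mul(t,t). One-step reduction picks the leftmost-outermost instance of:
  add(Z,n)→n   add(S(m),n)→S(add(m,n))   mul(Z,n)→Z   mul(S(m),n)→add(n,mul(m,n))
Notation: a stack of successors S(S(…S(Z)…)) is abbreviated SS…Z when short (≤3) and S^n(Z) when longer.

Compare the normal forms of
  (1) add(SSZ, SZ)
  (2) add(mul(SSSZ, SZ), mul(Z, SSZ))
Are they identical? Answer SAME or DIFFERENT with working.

Term A:
  start: add(SSZ, SZ)
  step 1: S(add(SZ, SZ))
  step 2: S(S(add(Z, SZ)))
  step 3: SSSZ

Term B:
  start: add(mul(SSSZ, SZ), mul(Z, SSZ))
  step 1: add(add(SZ, mul(SSZ, SZ)), mul(Z, SSZ))
  step 2: add(S(add(Z, mul(SSZ, SZ))), mul(Z, SSZ))
  step 3: S(add(add(Z, mul(SSZ, SZ)), mul(Z, SSZ)))
  step 4: S(add(mul(SSZ, SZ), mul(Z, SSZ)))
  step 5: S(add(add(SZ, mul(SZ, SZ)), mul(Z, SSZ)))
  step 6: S(add(S(add(Z, mul(SZ, SZ))), mul(Z, SSZ)))
  step 7: S(S(add(add(Z, mul(SZ, SZ)), mul(Z, SSZ))))
  step 8: S(S(add(mul(SZ, SZ), mul(Z, SSZ))))
  step 9: S(S(add(add(SZ, mul(Z, SZ)), mul(Z, SSZ))))
  step 10: S(S(add(S(add(Z, mul(Z, SZ))), mul(Z, SSZ))))
  step 11: S(S(S(add(add(Z, mul(Z, SZ)), mul(Z, SSZ)))))
  step 12: S(S(S(add(mul(Z, SZ), mul(Z, SSZ)))))
  step 13: S(S(S(add(Z, mul(Z, SSZ)))))
  step 14: S(S(S(mul(Z, SSZ))))
  step 15: SSSZ

Answer: SAME — A ⇓ SSSZ, B ⇓ SSSZ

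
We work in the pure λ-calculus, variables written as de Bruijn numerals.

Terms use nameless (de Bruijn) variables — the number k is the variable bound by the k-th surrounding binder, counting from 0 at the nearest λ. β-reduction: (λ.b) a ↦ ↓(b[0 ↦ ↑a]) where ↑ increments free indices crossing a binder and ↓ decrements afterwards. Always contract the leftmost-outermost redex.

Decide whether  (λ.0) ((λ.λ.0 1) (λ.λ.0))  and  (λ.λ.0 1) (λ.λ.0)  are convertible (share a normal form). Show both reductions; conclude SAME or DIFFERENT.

Answer: SAME — A ⇓ λ.0 (λ.λ.0), B ⇓ λ.0 (λ.λ.0)

Derivation:
Term A:
  start: (λ.0) ((λ.λ.0 1) (λ.λ.0))
  step 1: (λ.λ.0 1) (λ.λ.0)
  step 2: λ.0 (λ.λ.0)

Term B:
  start: (λ.λ.0 1) (λ.λ.0)
  step 1: λ.0 (λ.λ.0)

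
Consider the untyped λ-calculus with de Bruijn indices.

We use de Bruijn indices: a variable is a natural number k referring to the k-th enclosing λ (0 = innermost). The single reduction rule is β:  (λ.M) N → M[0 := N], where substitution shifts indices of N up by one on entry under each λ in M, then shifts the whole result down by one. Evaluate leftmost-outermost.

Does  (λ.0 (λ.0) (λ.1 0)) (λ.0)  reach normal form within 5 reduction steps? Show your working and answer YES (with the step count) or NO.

Answer: YES — reaches normal form λ.0 in 4 ≤ 5 steps

Derivation:
  start: (λ.0 (λ.0) (λ.1 0)) (λ.0)
  [1] (λ.0) (λ.0) (λ.(λ.0) 0)
  [2] (λ.0) (λ.(λ.0) 0)
  [3] λ.(λ.0) 0
  [4] λ.0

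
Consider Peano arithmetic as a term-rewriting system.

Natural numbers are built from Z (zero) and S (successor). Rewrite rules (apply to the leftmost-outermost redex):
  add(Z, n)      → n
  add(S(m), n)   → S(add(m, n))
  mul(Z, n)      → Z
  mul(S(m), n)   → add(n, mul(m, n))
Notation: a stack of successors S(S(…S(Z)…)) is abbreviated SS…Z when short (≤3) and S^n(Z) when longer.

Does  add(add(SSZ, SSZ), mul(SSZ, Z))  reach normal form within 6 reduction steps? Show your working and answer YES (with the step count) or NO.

Answer: NO — after 6 steps the term is S(S(S(add(SZ, mul(SSZ, Z))))), not yet normal

Reduction:
  start: add(add(SSZ, SSZ), mul(SSZ, Z))
  →1  add(S(add(SZ, SSZ)), mul(SSZ, Z))
  →2  S(add(add(SZ, SSZ), mul(SSZ, Z)))
  →3  S(add(S(add(Z, SSZ)), mul(SSZ, Z)))
  →4  S(S(add(add(Z, SSZ), mul(SSZ, Z))))
  →5  S(S(add(SSZ, mul(SSZ, Z))))
  →6  S(S(S(add(SZ, mul(SSZ, Z)))))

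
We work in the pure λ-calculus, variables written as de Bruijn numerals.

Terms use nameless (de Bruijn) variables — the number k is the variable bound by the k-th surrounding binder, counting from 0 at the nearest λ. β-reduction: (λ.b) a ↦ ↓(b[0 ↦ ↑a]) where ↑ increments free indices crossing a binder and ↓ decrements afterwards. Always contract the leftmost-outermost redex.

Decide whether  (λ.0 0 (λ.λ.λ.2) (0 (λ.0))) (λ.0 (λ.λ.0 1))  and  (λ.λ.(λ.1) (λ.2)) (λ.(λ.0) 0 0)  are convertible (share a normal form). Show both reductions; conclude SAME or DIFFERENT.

Answer: DIFFERENT — A ⇓ λ.λ.λ.0 1, B ⇓ λ.0

Derivation:
Term A:
  start: (λ.0 0 (λ.λ.λ.2) (0 (λ.0))) (λ.0 (λ.λ.0 1))
  [1] (λ.0 (λ.λ.0 1)) (λ.0 (λ.λ.0 1)) (λ.λ.λ.2) ((λ.0 (λ.λ.0 1)) (λ.0))
  [2] (λ.0 (λ.λ.0 1)) (λ.λ.0 1) (λ.λ.λ.2) ((λ.0 (λ.λ.0 1)) (λ.0))
  [3] (λ.λ.0 1) (λ.λ.0 1) (λ.λ.λ.2) ((λ.0 (λ.λ.0 1)) (λ.0))
  [4] (λ.0 (λ.λ.0 1)) (λ.λ.λ.2) ((λ.0 (λ.λ.0 1)) (λ.0))
  [5] (λ.λ.λ.2) (λ.λ.0 1) ((λ.0 (λ.λ.0 1)) (λ.0))
  [6] (λ.λ.λ.λ.0 1) ((λ.0 (λ.λ.0 1)) (λ.0))
  [7] λ.λ.λ.0 1

Term B:
  start: (λ.λ.(λ.1) (λ.2)) (λ.(λ.0) 0 0)
  [1] λ.(λ.1) (λ.λ.(λ.0) 0 0)
  [2] λ.0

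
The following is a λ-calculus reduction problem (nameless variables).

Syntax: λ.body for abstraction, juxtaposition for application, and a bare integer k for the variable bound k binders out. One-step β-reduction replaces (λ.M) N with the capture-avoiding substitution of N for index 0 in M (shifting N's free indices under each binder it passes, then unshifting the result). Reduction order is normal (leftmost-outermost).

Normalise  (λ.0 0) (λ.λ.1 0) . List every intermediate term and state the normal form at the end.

  start: (λ.0 0) (λ.λ.1 0)
  [1] (λ.λ.1 0) (λ.λ.1 0)
  [2] λ.(λ.λ.1 0) 0
  [3] λ.λ.1 0

Answer: normal form = λ.λ.1 0  (in 3 steps)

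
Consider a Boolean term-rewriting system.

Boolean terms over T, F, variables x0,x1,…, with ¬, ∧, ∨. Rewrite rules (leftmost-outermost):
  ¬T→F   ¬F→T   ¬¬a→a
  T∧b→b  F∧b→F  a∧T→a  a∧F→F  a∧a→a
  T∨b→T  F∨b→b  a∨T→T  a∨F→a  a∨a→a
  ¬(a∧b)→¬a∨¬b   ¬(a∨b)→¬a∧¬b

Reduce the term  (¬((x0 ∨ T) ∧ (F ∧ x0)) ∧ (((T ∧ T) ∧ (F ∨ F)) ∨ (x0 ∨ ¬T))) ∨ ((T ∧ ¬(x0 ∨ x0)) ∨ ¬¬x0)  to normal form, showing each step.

Answer: normal form = x0 ∨ (¬x0 ∨ x0)  (in 19 steps)

Derivation:
  start: (¬((x0 ∨ T) ∧ (F ∧ x0)) ∧ (((T ∧ T) ∧ (F ∨ F)) ∨ (x0 ∨ ¬T))) ∨ ((T ∧ ¬(x0 ∨ x0)) ∨ ¬¬x0)
  step 1: ((¬(x0 ∨ T) ∨ ¬(F ∧ x0)) ∧ (((T ∧ T) ∧ (F ∨ F)) ∨ (x0 ∨ ¬T))) ∨ ((T ∧ ¬(x0 ∨ x0)) ∨ ¬¬x0)
  step 2: (((¬x0 ∧ ¬T) ∨ ¬(F ∧ x0)) ∧ (((T ∧ T) ∧ (F ∨ F)) ∨ (x0 ∨ ¬T))) ∨ ((T ∧ ¬(x0 ∨ x0)) ∨ ¬¬x0)
  step 3: (((¬x0 ∧ F) ∨ ¬(F ∧ x0)) ∧ (((T ∧ T) ∧ (F ∨ F)) ∨ (x0 ∨ ¬T))) ∨ ((T ∧ ¬(x0 ∨ x0)) ∨ ¬¬x0)
  step 4: ((F ∨ ¬(F ∧ x0)) ∧ (((T ∧ T) ∧ (F ∨ F)) ∨ (x0 ∨ ¬T))) ∨ ((T ∧ ¬(x0 ∨ x0)) ∨ ¬¬x0)
  step 5: (¬(F ∧ x0) ∧ (((T ∧ T) ∧ (F ∨ F)) ∨ (x0 ∨ ¬T))) ∨ ((T ∧ ¬(x0 ∨ x0)) ∨ ¬¬x0)
  step 6: ((¬F ∨ ¬x0) ∧ (((T ∧ T) ∧ (F ∨ F)) ∨ (x0 ∨ ¬T))) ∨ ((T ∧ ¬(x0 ∨ x0)) ∨ ¬¬x0)
  step 7: ((T ∨ ¬x0) ∧ (((T ∧ T) ∧ (F ∨ F)) ∨ (x0 ∨ ¬T))) ∨ ((T ∧ ¬(x0 ∨ x0)) ∨ ¬¬x0)
  step 8: (T ∧ (((T ∧ T) ∧ (F ∨ F)) ∨ (x0 ∨ ¬T))) ∨ ((T ∧ ¬(x0 ∨ x0)) ∨ ¬¬x0)
  step 9: (((T ∧ T) ∧ (F ∨ F)) ∨ (x0 ∨ ¬T)) ∨ ((T ∧ ¬(x0 ∨ x0)) ∨ ¬¬x0)
  step 10: ((T ∧ (F ∨ F)) ∨ (x0 ∨ ¬T)) ∨ ((T ∧ ¬(x0 ∨ x0)) ∨ ¬¬x0)
  step 11: ((F ∨ F) ∨ (x0 ∨ ¬T)) ∨ ((T ∧ ¬(x0 ∨ x0)) ∨ ¬¬x0)
  step 12: (F ∨ (x0 ∨ ¬T)) ∨ ((T ∧ ¬(x0 ∨ x0)) ∨ ¬¬x0)
  step 13: (x0 ∨ ¬T) ∨ ((T ∧ ¬(x0 ∨ x0)) ∨ ¬¬x0)
  step 14: (x0 ∨ F) ∨ ((T ∧ ¬(x0 ∨ x0)) ∨ ¬¬x0)
  step 15: x0 ∨ ((T ∧ ¬(x0 ∨ x0)) ∨ ¬¬x0)
  step 16: x0 ∨ (¬(x0 ∨ x0) ∨ ¬¬x0)
  step 17: x0 ∨ ((¬x0 ∧ ¬x0) ∨ ¬¬x0)
  step 18: x0 ∨ (¬x0 ∨ ¬¬x0)
  step 19: x0 ∨ (¬x0 ∨ x0)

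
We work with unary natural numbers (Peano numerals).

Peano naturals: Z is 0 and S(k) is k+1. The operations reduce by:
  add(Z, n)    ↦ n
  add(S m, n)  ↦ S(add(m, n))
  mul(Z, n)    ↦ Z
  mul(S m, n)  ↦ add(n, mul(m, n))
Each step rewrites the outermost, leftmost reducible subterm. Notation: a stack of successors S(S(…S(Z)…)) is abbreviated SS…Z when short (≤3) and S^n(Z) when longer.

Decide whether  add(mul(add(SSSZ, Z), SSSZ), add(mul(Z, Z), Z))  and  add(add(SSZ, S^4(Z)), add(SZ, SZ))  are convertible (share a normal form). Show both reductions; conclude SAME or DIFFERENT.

Term A:
  start: add(mul(add(SSSZ, Z), SSSZ), add(mul(Z, Z), Z))
  [1] add(mul(S(add(SSZ, Z)), SSSZ), add(mul(Z, Z), Z))
  [2] add(add(SSSZ, mul(add(SSZ, Z), SSSZ)), add(mul(Z, Z), Z))
  [3] add(S(add(SSZ, mul(add(SSZ, Z), SSSZ))), add(mul(Z, Z), Z))
  [4] S(add(add(SSZ, mul(add(SSZ, Z), SSSZ)), add(mul(Z, Z), Z)))
  [5] S(add(S(add(SZ, mul(add(SSZ, Z), SSSZ))), add(mul(Z, Z), Z)))
  [6] S(S(add(add(SZ, mul(add(SSZ, Z), SSSZ)), add(mul(Z, Z), Z))))
  [7] S(S(add(S(add(Z, mul(add(SSZ, Z), SSSZ))), add(mul(Z, Z), Z))))
  [8] S(S(S(add(add(Z, mul(add(SSZ, Z), SSSZ)), add(mul(Z, Z), Z)))))
  [9] S(S(S(add(mul(add(SSZ, Z), SSSZ), add(mul(Z, Z), Z)))))
  [10] S(S(S(add(mul(S(add(SZ, Z)), SSSZ), add(mul(Z, Z), Z)))))
  [11] S(S(S(add(add(SSSZ, mul(add(SZ, Z), SSSZ)), add(mul(Z, Z), Z)))))
  [12] S(S(S(add(S(add(SSZ, mul(add(SZ, Z), SSSZ))), add(mul(Z, Z), Z)))))
  [13] S(S(S(S(add(add(SSZ, mul(add(SZ, Z), SSSZ)), add(mul(Z, Z), Z))))))
  [14] S(S(S(S(add(S(add(SZ, mul(add(SZ, Z), SSSZ))), add(mul(Z, Z), Z))))))
  [15] S(S(S(S(S(add(add(SZ, mul(add(SZ, Z), SSSZ)), add(mul(Z, Z), Z)))))))
  [16] S(S(S(S(S(add(S(add(Z, mul(add(SZ, Z), SSSZ))), add(mul(Z, Z), Z)))))))
  [17] S(S(S(S(S(S(add(add(Z, mul(add(SZ, Z), SSSZ)), add(mul(Z, Z), Z))))))))
  [18] S(S(S(S(S(S(add(mul(add(SZ, Z), SSSZ), add(mul(Z, Z), Z))))))))
  [19] S(S(S(S(S(S(add(mul(S(add(Z, Z)), SSSZ), add(mul(Z, Z), Z))))))))
  [20] S(S(S(S(S(S(add(add(SSSZ, mul(add(Z, Z), SSSZ)), add(mul(Z, Z), Z))))))))
  [21] S(S(S(S(S(S(add(S(add(SSZ, mul(add(Z, Z), SSSZ))), add(mul(Z, Z), Z))))))))
  [22] S(S(S(S(S(S(S(add(add(SSZ, mul(add(Z, Z), SSSZ)), add(mul(Z, Z), Z)))))))))
  [23] S(S(S(S(S(S(S(add(S(add(SZ, mul(add(Z, Z), SSSZ))), add(mul(Z, Z), Z)))))))))
  [24] S(S(S(S(S(S(S(S(add(add(SZ, mul(add(Z, Z), SSSZ)), add(mul(Z, Z), Z))))))))))
  [25] S(S(S(S(S(S(S(S(add(S(add(Z, mul(add(Z, Z), SSSZ))), add(mul(Z, Z), Z))))))))))
  [26] S(S(S(S(S(S(S(S(S(add(add(Z, mul(add(Z, Z), SSSZ)), add(mul(Z, Z), Z)))))))))))
  [27] S(S(S(S(S(S(S(S(S(add(mul(add(Z, Z), SSSZ), add(mul(Z, Z), Z)))))))))))
  [28] S(S(S(S(S(S(S(S(S(add(mul(Z, SSSZ), add(mul(Z, Z), Z)))))))))))
  [29] S(S(S(S(S(S(S(S(S(add(Z, add(mul(Z, Z), Z)))))))))))
  [30] S(S(S(S(S(S(S(S(S(add(mul(Z, Z), Z))))))))))
  [31] S(S(S(S(S(S(S(S(S(add(Z, Z))))))))))
  [32] S^9(Z)

Term B:
  start: add(add(SSZ, S^4(Z)), add(SZ, SZ))
  [1] add(S(add(SZ, S^4(Z))), add(SZ, SZ))
  [2] S(add(add(SZ, S^4(Z)), add(SZ, SZ)))
  [3] S(add(S(add(Z, S^4(Z))), add(SZ, SZ)))
  [4] S(S(add(add(Z, S^4(Z)), add(SZ, SZ))))
  [5] S(S(add(S^4(Z), add(SZ, SZ))))
  [6] S(S(S(add(SSSZ, add(SZ, SZ)))))
  [7] S(S(S(S(add(SSZ, add(SZ, SZ))))))
  [8] S(S(S(S(S(add(SZ, add(SZ, SZ)))))))
  [9] S(S(S(S(S(S(add(Z, add(SZ, SZ))))))))
  [10] S(S(S(S(S(S(add(SZ, SZ)))))))
  [11] S(S(S(S(S(S(S(add(Z, SZ))))))))
  [12] S^8(Z)

Answer: DIFFERENT — A ⇓ S^9(Z), B ⇓ S^8(Z)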